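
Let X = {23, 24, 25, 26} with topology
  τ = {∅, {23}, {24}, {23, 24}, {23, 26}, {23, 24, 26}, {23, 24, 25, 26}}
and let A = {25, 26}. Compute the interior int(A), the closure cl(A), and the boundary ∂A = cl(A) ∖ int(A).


int(A) = ∅, cl(A) = {25, 26}, ∂A = {25, 26}.

Closed sets in (X, τ) are complements of opens:
  closed(X, τ) = {∅, {25}, {24, 25}, {25, 26}, {23, 25, 26}, {24, 25, 26}, {23, 24, 25, 26}}.
int(A) = ⋃ {U ∈ τ : U ⊆ A}. Opens contained in A: ∅.
Taking the union of these: int(A) = ∅.
cl(A) = ⋂ {C closed : A ⊆ C}. Closed sets containing A: {25, 26}, {23, 25, 26}, {24, 25, 26}, {23, 24, 25, 26}.
Intersecting these: cl(A) = {25, 26}.
∂A = cl(A) ∖ int(A) = {25, 26} ∖ ∅ = {25, 26}.


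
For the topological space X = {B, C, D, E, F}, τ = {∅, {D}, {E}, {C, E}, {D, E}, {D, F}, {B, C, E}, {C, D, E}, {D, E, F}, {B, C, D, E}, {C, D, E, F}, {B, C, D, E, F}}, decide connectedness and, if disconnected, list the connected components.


(X, τ) is disconnected; components = [{D, F}, {B, C, E}].

Find clopen sets (U ∈ τ with X ∖ U ∈ τ):
  U = ∅, X ∖ U = {B, C, D, E, F} — both open, so U is clopen.
  U = {D, F}, X ∖ U = {B, C, E} — both open, so U is clopen.
  U = {B, C, E}, X ∖ U = {D, F} — both open, so U is clopen.
  U = {B, C, D, E, F}, X ∖ U = ∅ — both open, so U is clopen.
Nontrivial clopen(s) exist: e.g. {D, F}. So (X, τ) is disconnected.
Compute connected components by grouping points that agree on all clopens:
  component: {D, F}
  component: {B, C, E}


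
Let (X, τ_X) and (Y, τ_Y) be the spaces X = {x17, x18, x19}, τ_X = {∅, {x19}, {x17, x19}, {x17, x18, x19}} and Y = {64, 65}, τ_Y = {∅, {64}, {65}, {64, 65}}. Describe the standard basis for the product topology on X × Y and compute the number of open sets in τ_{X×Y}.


Basis B = {∅ × ∅, {x19} × {64}, {x19} × {65}, {x17, x19} × {64}, {x17, x19} × {65}, {x19} × {64, 65}, {x17, x18, x19} × {64}, {x17, x18, x19} × {65}, {x17, x19} × {64, 65}, {x17, x18, x19} × {64, 65}}; |τ_{X×Y}| = 16.

Enumerate products U × V with U ∈ τ_X, V ∈ τ_Y (deduplicated):
  ∅ × ∅ = {} (∅)
  {x19} × {64} = {(x19,64)}
  {x19} × {65} = {(x19,65)}
  {x17, x19} × {64} = {(x17,64), (x19,64)}
  {x17, x19} × {65} = {(x17,65), (x19,65)}
  {x19} × {64, 65} = {(x19,64), (x19,65)}
  {x17, x18, x19} × {64} = {(x17,64), (x18,64), (x19,64)}
  {x17, x18, x19} × {65} = {(x17,65), (x18,65), (x19,65)}
  {x17, x19} × {64, 65} = {(x17,64), (x17,65), (x19,64), (x19,65)}
  {x17, x18, x19} × {64, 65} = {(x17,64), (x17,65), (x18,64), (x18,65), (x19,64), (x19,65)}
These 10 distinct sets form the basis B.
Close under arbitrary unions to get τ_{X×Y}; counting gives |τ_{X×Y}| = 16.


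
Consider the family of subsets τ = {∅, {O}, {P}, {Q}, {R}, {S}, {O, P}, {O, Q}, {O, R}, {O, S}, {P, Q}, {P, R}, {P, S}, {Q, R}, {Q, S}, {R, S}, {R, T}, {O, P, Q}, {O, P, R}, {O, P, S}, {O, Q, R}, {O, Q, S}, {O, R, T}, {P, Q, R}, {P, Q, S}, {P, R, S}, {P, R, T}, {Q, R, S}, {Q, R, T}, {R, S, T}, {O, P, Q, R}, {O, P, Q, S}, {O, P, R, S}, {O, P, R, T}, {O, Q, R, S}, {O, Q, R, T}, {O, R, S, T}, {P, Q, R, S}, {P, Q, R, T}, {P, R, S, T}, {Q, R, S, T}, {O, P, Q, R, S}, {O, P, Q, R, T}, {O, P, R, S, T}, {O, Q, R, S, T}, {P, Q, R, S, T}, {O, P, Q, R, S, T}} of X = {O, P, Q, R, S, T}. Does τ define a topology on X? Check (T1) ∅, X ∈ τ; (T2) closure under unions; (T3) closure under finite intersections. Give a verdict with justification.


τ is NOT a topology on X.

Axiom (T1): ∅ ∈ τ? Yes; X ∈ τ? Yes.
Axiom (T2/T3): check pairwise unions and intersections of members of τ.
Counterexample for (T2): {O} ∪ {R, S} = {O, R, S} ∉ τ. Therefore τ is NOT a topology.


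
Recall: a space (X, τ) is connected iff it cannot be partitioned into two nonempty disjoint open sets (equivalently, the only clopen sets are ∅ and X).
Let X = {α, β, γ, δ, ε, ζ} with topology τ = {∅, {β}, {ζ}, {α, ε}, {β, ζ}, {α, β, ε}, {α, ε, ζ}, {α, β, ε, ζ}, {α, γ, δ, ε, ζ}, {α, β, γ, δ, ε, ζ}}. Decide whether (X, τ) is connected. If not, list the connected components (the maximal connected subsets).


(X, τ) is disconnected; components = [{β}, {α, γ, δ, ε, ζ}].

Find clopen sets (U ∈ τ with X ∖ U ∈ τ):
  U = ∅, X ∖ U = {α, β, γ, δ, ε, ζ} — both open, so U is clopen.
  U = {β}, X ∖ U = {α, γ, δ, ε, ζ} — both open, so U is clopen.
  U = {α, γ, δ, ε, ζ}, X ∖ U = {β} — both open, so U is clopen.
  U = {α, β, γ, δ, ε, ζ}, X ∖ U = ∅ — both open, so U is clopen.
Nontrivial clopen(s) exist: e.g. {α, γ, δ, ε, ζ}. So (X, τ) is disconnected.
Compute connected components by grouping points that agree on all clopens:
  component: {β}
  component: {α, γ, δ, ε, ζ}


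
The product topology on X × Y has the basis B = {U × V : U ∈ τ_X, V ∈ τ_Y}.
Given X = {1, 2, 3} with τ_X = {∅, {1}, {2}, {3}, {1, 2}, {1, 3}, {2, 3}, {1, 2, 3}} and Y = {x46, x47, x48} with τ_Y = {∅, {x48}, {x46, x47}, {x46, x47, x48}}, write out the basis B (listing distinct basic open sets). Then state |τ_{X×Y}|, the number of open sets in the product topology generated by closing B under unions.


Basis B = {∅ × ∅, {1} × {x48}, {2} × {x48}, {3} × {x48}, {1} × {x46, x47}, {1, 2} × {x48}, {1, 3} × {x48}, {2} × {x46, x47}, {2, 3} × {x48}, {3} × {x46, x47}, {1} × {x46, x47, x48}, {1, 2, 3} × {x48}, {2} × {x46, x47, x48}, {3} × {x46, x47, x48}, {1, 2} × {x46, x47}, {1, 3} × {x46, x47}, {2, 3} × {x46, x47}, {1, 2} × {x46, x47, x48}, {1, 3} × {x46, x47, x48}, {1, 2, 3} × {x46, x47}, {2, 3} × {x46, x47, x48}, {1, 2, 3} × {x46, x47, x48}}; |τ_{X×Y}| = 64.

Enumerate products U × V with U ∈ τ_X, V ∈ τ_Y (deduplicated):
  ∅ × ∅ = {} (∅)
  {1} × {x48} = {(1,x48)}
  {2} × {x48} = {(2,x48)}
  {3} × {x48} = {(3,x48)}
  {1} × {x46, x47} = {(1,x46), (1,x47)}
  {1, 2} × {x48} = {(1,x48), (2,x48)}
  {1, 3} × {x48} = {(1,x48), (3,x48)}
  {2} × {x46, x47} = {(2,x46), (2,x47)}
  {2, 3} × {x48} = {(2,x48), (3,x48)}
  {3} × {x46, x47} = {(3,x46), (3,x47)}
  {1} × {x46, x47, x48} = {(1,x46), (1,x47), (1,x48)}
  {1, 2, 3} × {x48} = {(1,x48), (2,x48), (3,x48)}
  {2} × {x46, x47, x48} = {(2,x46), (2,x47), (2,x48)}
  {3} × {x46, x47, x48} = {(3,x46), (3,x47), (3,x48)}
  {1, 2} × {x46, x47} = {(1,x46), (1,x47), (2,x46), (2,x47)}
  {1, 3} × {x46, x47} = {(1,x46), (1,x47), (3,x46), (3,x47)}
  {2, 3} × {x46, x47} = {(2,x46), (2,x47), (3,x46), (3,x47)}
  {1, 2} × {x46, x47, x48} = {(1,x46), (1,x47), (1,x48), (2,x46), (2,x47), (2,x48)}
  {1, 3} × {x46, x47, x48} = {(1,x46), (1,x47), (1,x48), (3,x46), (3,x47), (3,x48)}
  {1, 2, 3} × {x46, x47} = {(1,x46), (1,x47), (2,x46), (2,x47), (3,x46), (3,x47)}
  {2, 3} × {x46, x47, x48} = {(2,x46), (2,x47), (2,x48), (3,x46), (3,x47), (3,x48)}
  {1, 2, 3} × {x46, x47, x48} = {(1,x46), (1,x47), (1,x48), (2,x46), (2,x47), (2,x48), (3,x46), (3,x47), (3,x48)}
These 22 distinct sets form the basis B.
Close under arbitrary unions to get τ_{X×Y}; counting gives |τ_{X×Y}| = 64.


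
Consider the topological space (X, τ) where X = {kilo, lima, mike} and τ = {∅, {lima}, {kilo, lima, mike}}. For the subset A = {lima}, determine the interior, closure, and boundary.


int(A) = {lima}, cl(A) = {kilo, lima, mike}, ∂A = {kilo, mike}.

Closed sets in (X, τ) are complements of opens:
  closed(X, τ) = {∅, {kilo, mike}, {kilo, lima, mike}}.
int(A) = ⋃ {U ∈ τ : U ⊆ A}. Opens contained in A: ∅, {lima}.
Taking the union of these: int(A) = {lima}.
cl(A) = ⋂ {C closed : A ⊆ C}. Closed sets containing A: {kilo, lima, mike}.
Intersecting these: cl(A) = {kilo, lima, mike}.
∂A = cl(A) ∖ int(A) = {kilo, lima, mike} ∖ {lima} = {kilo, mike}.


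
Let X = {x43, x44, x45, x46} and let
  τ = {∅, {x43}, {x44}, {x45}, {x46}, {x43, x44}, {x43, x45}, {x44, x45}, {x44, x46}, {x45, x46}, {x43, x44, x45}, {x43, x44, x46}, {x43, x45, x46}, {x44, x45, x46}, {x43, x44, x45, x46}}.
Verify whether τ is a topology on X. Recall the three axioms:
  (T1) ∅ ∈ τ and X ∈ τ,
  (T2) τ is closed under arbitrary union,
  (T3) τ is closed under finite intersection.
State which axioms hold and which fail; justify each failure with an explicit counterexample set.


τ is NOT a topology on X.

Axiom (T1): ∅ ∈ τ? Yes; X ∈ τ? Yes.
Axiom (T2/T3): check pairwise unions and intersections of members of τ.
Counterexample for (T2): {x43} ∪ {x46} = {x43, x46} ∉ τ. Therefore τ is NOT a topology.


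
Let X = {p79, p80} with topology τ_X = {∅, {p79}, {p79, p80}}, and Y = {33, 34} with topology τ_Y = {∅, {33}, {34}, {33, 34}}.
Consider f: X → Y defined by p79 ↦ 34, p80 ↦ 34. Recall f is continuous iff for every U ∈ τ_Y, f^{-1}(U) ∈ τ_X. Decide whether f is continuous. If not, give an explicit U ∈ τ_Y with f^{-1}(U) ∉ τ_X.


f IS continuous.

Compute f^{-1}(U) for each U ∈ τ_Y:
  U = ∅: f^{-1}(U) = ∅ ∈ τ_X ✓.
  U = {33}: f^{-1}(U) = ∅ ∈ τ_X ✓.
  U = {34}: f^{-1}(U) = {p79, p80} ∈ τ_X ✓.
  U = {33, 34}: f^{-1}(U) = {p79, p80} ∈ τ_X ✓.
Every preimage lies in τ_X, so f IS continuous.


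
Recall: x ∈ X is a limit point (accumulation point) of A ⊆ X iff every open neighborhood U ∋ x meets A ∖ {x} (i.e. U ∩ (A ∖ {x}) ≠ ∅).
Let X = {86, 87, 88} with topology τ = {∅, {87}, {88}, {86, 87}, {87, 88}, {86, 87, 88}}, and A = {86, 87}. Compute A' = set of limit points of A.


A' = {86}

For each x ∈ X, list the open sets U ∈ τ with x ∈ U, then check whether U ∩ (A ∖ {x}) ≠ ∅ for every such U.
  x = 86: opens ∋ x are {86, 87}, {86, 87, 88}; each meets A ∖ {86}, so x IS a limit point.
  x = 87: open {87} ∋ x has {87} ∩ (A ∖ {87}) = ∅, so x is NOT a limit point.
  x = 88: open {88} ∋ x has {88} ∩ (A ∖ {88}) = ∅, so x is NOT a limit point.
Collecting: A' = {86}.


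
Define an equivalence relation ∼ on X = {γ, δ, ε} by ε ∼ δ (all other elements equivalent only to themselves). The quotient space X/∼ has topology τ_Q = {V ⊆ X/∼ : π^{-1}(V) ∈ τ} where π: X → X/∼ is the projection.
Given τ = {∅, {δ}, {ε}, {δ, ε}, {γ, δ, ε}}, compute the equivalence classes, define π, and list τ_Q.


X/∼ = {[γ], [δ=ε]}; |τ_Q| = 3.

Equivalence classes: [γ], [δ=ε].
Quotient map π: X → X/∼ sends γ ↦ [γ], δ ↦ [δ=ε], ε ↦ [δ=ε].
For each subset V ⊆ X/∼, compute π^{-1}(V) ⊆ X and check whether π^{-1}(V) ∈ τ. V is open in τ_Q iff π^{-1}(V) ∈ τ.
  V = {}: π^{-1}(V) = ∅ ∈ τ ✓.
  V = {[γ]}: π^{-1}(V) = {γ} ∉ τ ✗.
  V = {[δ=ε]}: π^{-1}(V) = {δ, ε} ∈ τ ✓.
  V = {[γ], [δ=ε]}: π^{-1}(V) = {γ, δ, ε} ∈ τ ✓.
Open sets in the quotient: τ_Q = {{}, {[δ=ε]}, {[γ], [δ=ε]}} (3 elements).


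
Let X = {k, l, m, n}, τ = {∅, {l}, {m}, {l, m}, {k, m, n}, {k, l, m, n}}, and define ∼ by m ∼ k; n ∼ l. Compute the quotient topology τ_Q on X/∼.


X/∼ = {[k=m], [l=n]}; |τ_Q| = 2.

Equivalence classes: [k=m], [l=n].
Quotient map π: X → X/∼ sends k ↦ [k=m], l ↦ [l=n], m ↦ [k=m], n ↦ [l=n].
For each subset V ⊆ X/∼, compute π^{-1}(V) ⊆ X and check whether π^{-1}(V) ∈ τ. V is open in τ_Q iff π^{-1}(V) ∈ τ.
  V = {}: π^{-1}(V) = ∅ ∈ τ ✓.
  V = {[k=m]}: π^{-1}(V) = {k, m} ∉ τ ✗.
  V = {[l=n]}: π^{-1}(V) = {l, n} ∉ τ ✗.
  V = {[k=m], [l=n]}: π^{-1}(V) = {k, l, m, n} ∈ τ ✓.
Open sets in the quotient: τ_Q = {{}, {[k=m], [l=n]}} (2 elements).


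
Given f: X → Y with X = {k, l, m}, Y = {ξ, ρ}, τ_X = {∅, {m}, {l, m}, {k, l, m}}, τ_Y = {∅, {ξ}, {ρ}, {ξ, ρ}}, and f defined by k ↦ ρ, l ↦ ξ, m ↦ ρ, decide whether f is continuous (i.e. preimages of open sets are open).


f is NOT continuous.

Compute f^{-1}(U) for each U ∈ τ_Y:
  U = ∅: f^{-1}(U) = ∅ ∈ τ_X ✓.
  U = {ξ}: f^{-1}(U) = {l} ∉ τ_X ✗.
  U = {ρ}: f^{-1}(U) = {k, m} ∉ τ_X ✗.
  U = {ξ, ρ}: f^{-1}(U) = {k, l, m} ∈ τ_X ✓.
Found U = {ξ} with f^{-1}(U) = {l} not in τ_X. Therefore f is NOT continuous.


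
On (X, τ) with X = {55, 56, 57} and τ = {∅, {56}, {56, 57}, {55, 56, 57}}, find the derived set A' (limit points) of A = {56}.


A' = {55, 57}

For each x ∈ X, list the open sets U ∈ τ with x ∈ U, then check whether U ∩ (A ∖ {x}) ≠ ∅ for every such U.
  x = 55: opens ∋ x are {55, 56, 57}; each meets A ∖ {55}, so x IS a limit point.
  x = 56: open {56} ∋ x has {56} ∩ (A ∖ {56}) = ∅, so x is NOT a limit point.
  x = 57: opens ∋ x are {56, 57}, {55, 56, 57}; each meets A ∖ {57}, so x IS a limit point.
Collecting: A' = {55, 57}.


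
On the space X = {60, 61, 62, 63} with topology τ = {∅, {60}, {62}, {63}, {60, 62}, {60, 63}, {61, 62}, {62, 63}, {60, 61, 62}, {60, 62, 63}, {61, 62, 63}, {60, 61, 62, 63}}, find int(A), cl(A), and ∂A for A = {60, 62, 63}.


int(A) = {60, 62, 63}, cl(A) = {60, 61, 62, 63}, ∂A = {61}.

Closed sets in (X, τ) are complements of opens:
  closed(X, τ) = {∅, {60}, {61}, {63}, {60, 61}, {60, 63}, {61, 62}, {61, 63}, {60, 61, 62}, {60, 61, 63}, {61, 62, 63}, {60, 61, 62, 63}}.
int(A) = ⋃ {U ∈ τ : U ⊆ A}. Opens contained in A: ∅, {60}, {62}, {63}, {60, 62}, {60, 63}, {62, 63}, {60, 62, 63}.
Taking the union of these: int(A) = {60, 62, 63}.
cl(A) = ⋂ {C closed : A ⊆ C}. Closed sets containing A: {60, 61, 62, 63}.
Intersecting these: cl(A) = {60, 61, 62, 63}.
∂A = cl(A) ∖ int(A) = {60, 61, 62, 63} ∖ {60, 62, 63} = {61}.


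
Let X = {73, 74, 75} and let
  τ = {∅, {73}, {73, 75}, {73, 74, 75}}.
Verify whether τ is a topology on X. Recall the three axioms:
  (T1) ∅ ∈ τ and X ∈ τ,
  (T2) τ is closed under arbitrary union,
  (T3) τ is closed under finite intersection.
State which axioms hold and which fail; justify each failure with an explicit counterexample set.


τ IS a topology on X.

Axiom (T1): ∅ ∈ τ? Yes; X ∈ τ? Yes.
Axiom (T2/T3): check pairwise unions and intersections of members of τ.
All pairwise intersections and unions checked — each lies in τ. Therefore τ satisfies (T1), (T2), (T3): it IS a topology on X.


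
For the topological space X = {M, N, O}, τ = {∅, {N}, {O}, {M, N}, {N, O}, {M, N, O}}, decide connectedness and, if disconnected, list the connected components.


(X, τ) is disconnected; components = [{O}, {M, N}].

Find clopen sets (U ∈ τ with X ∖ U ∈ τ):
  U = ∅, X ∖ U = {M, N, O} — both open, so U is clopen.
  U = {O}, X ∖ U = {M, N} — both open, so U is clopen.
  U = {M, N}, X ∖ U = {O} — both open, so U is clopen.
  U = {M, N, O}, X ∖ U = ∅ — both open, so U is clopen.
Nontrivial clopen(s) exist: e.g. {M, N}. So (X, τ) is disconnected.
Compute connected components by grouping points that agree on all clopens:
  component: {O}
  component: {M, N}


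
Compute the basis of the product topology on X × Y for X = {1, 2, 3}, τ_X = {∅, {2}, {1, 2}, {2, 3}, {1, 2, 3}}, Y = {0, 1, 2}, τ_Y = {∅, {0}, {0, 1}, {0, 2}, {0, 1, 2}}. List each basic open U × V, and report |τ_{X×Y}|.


Basis B = {∅ × ∅, {2} × {0}, {1, 2} × {0}, {2} × {0, 1}, {2} × {0, 2}, {2, 3} × {0}, {1, 2, 3} × {0}, {2} × {0, 1, 2}, {1, 2} × {0, 1}, {1, 2} × {0, 2}, {2, 3} × {0, 1}, {2, 3} × {0, 2}, {1, 2} × {0, 1, 2}, {1, 2, 3} × {0, 1}, {1, 2, 3} × {0, 2}, {2, 3} × {0, 1, 2}, {1, 2, 3} × {0, 1, 2}}; |τ_{X×Y}| = 48.

Enumerate products U × V with U ∈ τ_X, V ∈ τ_Y (deduplicated):
  ∅ × ∅ = {} (∅)
  {2} × {0} = {(2,0)}
  {1, 2} × {0} = {(1,0), (2,0)}
  {2} × {0, 1} = {(2,0), (2,1)}
  {2} × {0, 2} = {(2,0), (2,2)}
  {2, 3} × {0} = {(2,0), (3,0)}
  {1, 2, 3} × {0} = {(1,0), (2,0), (3,0)}
  {2} × {0, 1, 2} = {(2,0), (2,1), (2,2)}
  {1, 2} × {0, 1} = {(1,0), (1,1), (2,0), (2,1)}
  {1, 2} × {0, 2} = {(1,0), (1,2), (2,0), (2,2)}
  {2, 3} × {0, 1} = {(2,0), (2,1), (3,0), (3,1)}
  {2, 3} × {0, 2} = {(2,0), (2,2), (3,0), (3,2)}
  {1, 2} × {0, 1, 2} = {(1,0), (1,1), (1,2), (2,0), (2,1), (2,2)}
  {1, 2, 3} × {0, 1} = {(1,0), (1,1), (2,0), (2,1), (3,0), (3,1)}
  {1, 2, 3} × {0, 2} = {(1,0), (1,2), (2,0), (2,2), (3,0), (3,2)}
  {2, 3} × {0, 1, 2} = {(2,0), (2,1), (2,2), (3,0), (3,1), (3,2)}
  {1, 2, 3} × {0, 1, 2} = {(1,0), (1,1), (1,2), (2,0), (2,1), (2,2), (3,0), (3,1), (3,2)}
These 17 distinct sets form the basis B.
Close under arbitrary unions to get τ_{X×Y}; counting gives |τ_{X×Y}| = 48.


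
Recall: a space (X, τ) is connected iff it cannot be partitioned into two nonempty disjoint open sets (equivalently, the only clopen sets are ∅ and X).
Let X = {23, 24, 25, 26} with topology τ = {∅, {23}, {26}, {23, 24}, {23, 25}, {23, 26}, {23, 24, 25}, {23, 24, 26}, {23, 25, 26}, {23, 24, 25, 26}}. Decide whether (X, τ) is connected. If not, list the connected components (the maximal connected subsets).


(X, τ) is disconnected; components = [{26}, {23, 24, 25}].

Find clopen sets (U ∈ τ with X ∖ U ∈ τ):
  U = ∅, X ∖ U = {23, 24, 25, 26} — both open, so U is clopen.
  U = {26}, X ∖ U = {23, 24, 25} — both open, so U is clopen.
  U = {23, 24, 25}, X ∖ U = {26} — both open, so U is clopen.
  U = {23, 24, 25, 26}, X ∖ U = ∅ — both open, so U is clopen.
Nontrivial clopen(s) exist: e.g. {26}. So (X, τ) is disconnected.
Compute connected components by grouping points that agree on all clopens:
  component: {26}
  component: {23, 24, 25}


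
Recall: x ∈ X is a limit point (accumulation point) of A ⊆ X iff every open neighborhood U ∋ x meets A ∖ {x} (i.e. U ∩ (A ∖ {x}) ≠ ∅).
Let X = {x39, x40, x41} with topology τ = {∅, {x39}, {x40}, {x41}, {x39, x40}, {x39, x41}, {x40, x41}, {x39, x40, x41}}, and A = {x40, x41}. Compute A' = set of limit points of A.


A' = ∅

For each x ∈ X, list the open sets U ∈ τ with x ∈ U, then check whether U ∩ (A ∖ {x}) ≠ ∅ for every such U.
  x = x39: open {x39} ∋ x has {x39} ∩ (A ∖ {x39}) = ∅, so x is NOT a limit point.
  x = x40: open {x40} ∋ x has {x40} ∩ (A ∖ {x40}) = ∅, so x is NOT a limit point.
  x = x41: open {x41} ∋ x has {x41} ∩ (A ∖ {x41}) = ∅, so x is NOT a limit point.
Collecting: A' = ∅.


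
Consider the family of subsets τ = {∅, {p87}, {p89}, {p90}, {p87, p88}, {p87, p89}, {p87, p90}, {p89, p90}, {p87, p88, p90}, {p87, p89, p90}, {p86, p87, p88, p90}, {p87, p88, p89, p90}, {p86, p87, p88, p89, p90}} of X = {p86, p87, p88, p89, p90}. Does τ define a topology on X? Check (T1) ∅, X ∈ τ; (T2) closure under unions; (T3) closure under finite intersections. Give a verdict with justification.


τ is NOT a topology on X.

Axiom (T1): ∅ ∈ τ? Yes; X ∈ τ? Yes.
Axiom (T2/T3): check pairwise unions and intersections of members of τ.
Counterexample for (T2): {p89} ∪ {p87, p88} = {p87, p88, p89} ∉ τ. Therefore τ is NOT a topology.


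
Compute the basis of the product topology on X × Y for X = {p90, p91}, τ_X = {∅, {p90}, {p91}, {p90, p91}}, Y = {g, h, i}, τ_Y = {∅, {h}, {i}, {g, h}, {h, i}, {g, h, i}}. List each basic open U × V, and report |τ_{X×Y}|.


Basis B = {∅ × ∅, {p90} × {h}, {p90} × {i}, {p91} × {h}, {p91} × {i}, {p90} × {g, h}, {p90} × {h, i}, {p90, p91} × {h}, {p90, p91} × {i}, {p91} × {g, h}, {p91} × {h, i}, {p90} × {g, h, i}, {p91} × {g, h, i}, {p90, p91} × {g, h}, {p90, p91} × {h, i}, {p90, p91} × {g, h, i}}; |τ_{X×Y}| = 36.

Enumerate products U × V with U ∈ τ_X, V ∈ τ_Y (deduplicated):
  ∅ × ∅ = {} (∅)
  {p90} × {h} = {(p90,h)}
  {p90} × {i} = {(p90,i)}
  {p91} × {h} = {(p91,h)}
  {p91} × {i} = {(p91,i)}
  {p90} × {g, h} = {(p90,g), (p90,h)}
  {p90} × {h, i} = {(p90,h), (p90,i)}
  {p90, p91} × {h} = {(p90,h), (p91,h)}
  {p90, p91} × {i} = {(p90,i), (p91,i)}
  {p91} × {g, h} = {(p91,g), (p91,h)}
  {p91} × {h, i} = {(p91,h), (p91,i)}
  {p90} × {g, h, i} = {(p90,g), (p90,h), (p90,i)}
  {p91} × {g, h, i} = {(p91,g), (p91,h), (p91,i)}
  {p90, p91} × {g, h} = {(p90,g), (p90,h), (p91,g), (p91,h)}
  {p90, p91} × {h, i} = {(p90,h), (p90,i), (p91,h), (p91,i)}
  {p90, p91} × {g, h, i} = {(p90,g), (p90,h), (p90,i), (p91,g), (p91,h), (p91,i)}
These 16 distinct sets form the basis B.
Close under arbitrary unions to get τ_{X×Y}; counting gives |τ_{X×Y}| = 36.


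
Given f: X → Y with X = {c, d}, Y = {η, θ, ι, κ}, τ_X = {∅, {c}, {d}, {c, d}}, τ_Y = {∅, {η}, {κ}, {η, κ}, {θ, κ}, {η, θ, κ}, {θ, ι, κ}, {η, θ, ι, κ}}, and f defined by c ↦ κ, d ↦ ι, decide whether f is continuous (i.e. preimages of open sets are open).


f IS continuous.

Compute f^{-1}(U) for each U ∈ τ_Y:
  U = ∅: f^{-1}(U) = ∅ ∈ τ_X ✓.
  U = {η}: f^{-1}(U) = ∅ ∈ τ_X ✓.
  U = {κ}: f^{-1}(U) = {c} ∈ τ_X ✓.
  U = {η, κ}: f^{-1}(U) = {c} ∈ τ_X ✓.
  U = {θ, κ}: f^{-1}(U) = {c} ∈ τ_X ✓.
  U = {η, θ, κ}: f^{-1}(U) = {c} ∈ τ_X ✓.
  U = {θ, ι, κ}: f^{-1}(U) = {c, d} ∈ τ_X ✓.
  U = {η, θ, ι, κ}: f^{-1}(U) = {c, d} ∈ τ_X ✓.
Every preimage lies in τ_X, so f IS continuous.


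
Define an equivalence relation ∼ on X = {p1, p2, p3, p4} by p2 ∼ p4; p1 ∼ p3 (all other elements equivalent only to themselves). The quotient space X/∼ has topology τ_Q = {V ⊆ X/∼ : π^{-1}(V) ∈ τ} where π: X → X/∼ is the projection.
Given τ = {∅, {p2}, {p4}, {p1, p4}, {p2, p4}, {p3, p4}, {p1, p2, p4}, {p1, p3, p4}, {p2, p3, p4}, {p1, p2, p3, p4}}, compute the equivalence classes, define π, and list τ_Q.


X/∼ = {[p1=p3], [p2=p4]}; |τ_Q| = 3.

Equivalence classes: [p1=p3], [p2=p4].
Quotient map π: X → X/∼ sends p1 ↦ [p1=p3], p2 ↦ [p2=p4], p3 ↦ [p1=p3], p4 ↦ [p2=p4].
For each subset V ⊆ X/∼, compute π^{-1}(V) ⊆ X and check whether π^{-1}(V) ∈ τ. V is open in τ_Q iff π^{-1}(V) ∈ τ.
  V = {}: π^{-1}(V) = ∅ ∈ τ ✓.
  V = {[p1=p3]}: π^{-1}(V) = {p1, p3} ∉ τ ✗.
  V = {[p2=p4]}: π^{-1}(V) = {p2, p4} ∈ τ ✓.
  V = {[p1=p3], [p2=p4]}: π^{-1}(V) = {p1, p2, p3, p4} ∈ τ ✓.
Open sets in the quotient: τ_Q = {{}, {[p2=p4]}, {[p1=p3], [p2=p4]}} (3 elements).


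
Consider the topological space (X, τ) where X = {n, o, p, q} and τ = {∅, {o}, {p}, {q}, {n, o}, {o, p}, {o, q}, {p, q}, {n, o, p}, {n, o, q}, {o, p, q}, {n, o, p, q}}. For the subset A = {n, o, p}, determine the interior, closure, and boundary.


int(A) = {n, o, p}, cl(A) = {n, o, p}, ∂A = ∅.

Closed sets in (X, τ) are complements of opens:
  closed(X, τ) = {∅, {n}, {p}, {q}, {n, o}, {n, p}, {n, q}, {p, q}, {n, o, p}, {n, o, q}, {n, p, q}, {n, o, p, q}}.
int(A) = ⋃ {U ∈ τ : U ⊆ A}. Opens contained in A: ∅, {o}, {p}, {n, o}, {o, p}, {n, o, p}.
Taking the union of these: int(A) = {n, o, p}.
cl(A) = ⋂ {C closed : A ⊆ C}. Closed sets containing A: {n, o, p}, {n, o, p, q}.
Intersecting these: cl(A) = {n, o, p}.
∂A = cl(A) ∖ int(A) = {n, o, p} ∖ {n, o, p} = ∅.


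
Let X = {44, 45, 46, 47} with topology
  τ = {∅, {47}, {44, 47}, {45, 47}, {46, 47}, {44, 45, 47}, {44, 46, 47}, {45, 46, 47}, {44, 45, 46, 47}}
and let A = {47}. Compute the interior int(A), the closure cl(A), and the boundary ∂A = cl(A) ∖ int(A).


int(A) = {47}, cl(A) = {44, 45, 46, 47}, ∂A = {44, 45, 46}.

Closed sets in (X, τ) are complements of opens:
  closed(X, τ) = {∅, {44}, {45}, {46}, {44, 45}, {44, 46}, {45, 46}, {44, 45, 46}, {44, 45, 46, 47}}.
int(A) = ⋃ {U ∈ τ : U ⊆ A}. Opens contained in A: ∅, {47}.
Taking the union of these: int(A) = {47}.
cl(A) = ⋂ {C closed : A ⊆ C}. Closed sets containing A: {44, 45, 46, 47}.
Intersecting these: cl(A) = {44, 45, 46, 47}.
∂A = cl(A) ∖ int(A) = {44, 45, 46, 47} ∖ {47} = {44, 45, 46}.


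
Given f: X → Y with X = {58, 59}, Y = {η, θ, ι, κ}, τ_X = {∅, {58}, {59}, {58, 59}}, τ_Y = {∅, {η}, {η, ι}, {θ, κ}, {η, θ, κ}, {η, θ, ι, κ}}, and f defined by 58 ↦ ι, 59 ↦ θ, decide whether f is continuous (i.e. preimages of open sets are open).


f IS continuous.

Compute f^{-1}(U) for each U ∈ τ_Y:
  U = ∅: f^{-1}(U) = ∅ ∈ τ_X ✓.
  U = {η}: f^{-1}(U) = ∅ ∈ τ_X ✓.
  U = {η, ι}: f^{-1}(U) = {58} ∈ τ_X ✓.
  U = {θ, κ}: f^{-1}(U) = {59} ∈ τ_X ✓.
  U = {η, θ, κ}: f^{-1}(U) = {59} ∈ τ_X ✓.
  U = {η, θ, ι, κ}: f^{-1}(U) = {58, 59} ∈ τ_X ✓.
Every preimage lies in τ_X, so f IS continuous.


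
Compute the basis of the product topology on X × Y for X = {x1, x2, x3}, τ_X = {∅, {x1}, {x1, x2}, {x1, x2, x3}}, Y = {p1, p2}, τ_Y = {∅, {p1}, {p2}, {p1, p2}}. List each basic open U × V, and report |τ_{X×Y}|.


Basis B = {∅ × ∅, {x1} × {p1}, {x1} × {p2}, {x1} × {p1, p2}, {x1, x2} × {p1}, {x1, x2} × {p2}, {x1, x2, x3} × {p1}, {x1, x2, x3} × {p2}, {x1, x2} × {p1, p2}, {x1, x2, x3} × {p1, p2}}; |τ_{X×Y}| = 16.

Enumerate products U × V with U ∈ τ_X, V ∈ τ_Y (deduplicated):
  ∅ × ∅ = {} (∅)
  {x1} × {p1} = {(x1,p1)}
  {x1} × {p2} = {(x1,p2)}
  {x1} × {p1, p2} = {(x1,p1), (x1,p2)}
  {x1, x2} × {p1} = {(x1,p1), (x2,p1)}
  {x1, x2} × {p2} = {(x1,p2), (x2,p2)}
  {x1, x2, x3} × {p1} = {(x1,p1), (x2,p1), (x3,p1)}
  {x1, x2, x3} × {p2} = {(x1,p2), (x2,p2), (x3,p2)}
  {x1, x2} × {p1, p2} = {(x1,p1), (x1,p2), (x2,p1), (x2,p2)}
  {x1, x2, x3} × {p1, p2} = {(x1,p1), (x1,p2), (x2,p1), (x2,p2), (x3,p1), (x3,p2)}
These 10 distinct sets form the basis B.
Close under arbitrary unions to get τ_{X×Y}; counting gives |τ_{X×Y}| = 16.


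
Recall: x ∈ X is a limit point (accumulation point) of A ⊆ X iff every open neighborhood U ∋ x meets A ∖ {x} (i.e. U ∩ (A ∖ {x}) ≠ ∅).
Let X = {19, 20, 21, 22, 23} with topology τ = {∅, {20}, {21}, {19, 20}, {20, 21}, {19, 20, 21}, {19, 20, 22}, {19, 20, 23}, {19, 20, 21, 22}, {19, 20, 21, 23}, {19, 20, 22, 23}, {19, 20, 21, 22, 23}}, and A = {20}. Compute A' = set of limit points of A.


A' = {19, 22, 23}

For each x ∈ X, list the open sets U ∈ τ with x ∈ U, then check whether U ∩ (A ∖ {x}) ≠ ∅ for every such U.
  x = 19: opens ∋ x are {19, 20}, {19, 20, 21}, {19, 20, 22}, {19, 20, 23}, {19, 20, 21, 22}, {19, 20, 21, 23}, {19, 20, 22, 23}, {19, 20, 21, 22, 23}; each meets A ∖ {19}, so x IS a limit point.
  x = 20: open {20} ∋ x has {20} ∩ (A ∖ {20}) = ∅, so x is NOT a limit point.
  x = 21: open {21} ∋ x has {21} ∩ (A ∖ {21}) = ∅, so x is NOT a limit point.
  x = 22: opens ∋ x are {19, 20, 22}, {19, 20, 21, 22}, {19, 20, 22, 23}, {19, 20, 21, 22, 23}; each meets A ∖ {22}, so x IS a limit point.
  x = 23: opens ∋ x are {19, 20, 23}, {19, 20, 21, 23}, {19, 20, 22, 23}, {19, 20, 21, 22, 23}; each meets A ∖ {23}, so x IS a limit point.
Collecting: A' = {19, 22, 23}.


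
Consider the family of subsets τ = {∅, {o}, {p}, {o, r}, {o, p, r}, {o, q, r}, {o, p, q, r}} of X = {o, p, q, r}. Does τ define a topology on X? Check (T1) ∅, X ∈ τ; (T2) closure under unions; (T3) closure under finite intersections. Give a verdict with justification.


τ is NOT a topology on X.

Axiom (T1): ∅ ∈ τ? Yes; X ∈ τ? Yes.
Axiom (T2/T3): check pairwise unions and intersections of members of τ.
Counterexample for (T2): {o} ∪ {p} = {o, p} ∉ τ. Therefore τ is NOT a topology.


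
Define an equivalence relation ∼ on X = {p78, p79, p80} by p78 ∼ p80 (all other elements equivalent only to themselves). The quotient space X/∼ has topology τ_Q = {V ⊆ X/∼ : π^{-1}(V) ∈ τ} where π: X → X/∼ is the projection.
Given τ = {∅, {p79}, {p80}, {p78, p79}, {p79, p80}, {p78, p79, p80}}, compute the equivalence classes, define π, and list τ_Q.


X/∼ = {[p78=p80], [p79]}; |τ_Q| = 3.

Equivalence classes: [p78=p80], [p79].
Quotient map π: X → X/∼ sends p78 ↦ [p78=p80], p79 ↦ [p79], p80 ↦ [p78=p80].
For each subset V ⊆ X/∼, compute π^{-1}(V) ⊆ X and check whether π^{-1}(V) ∈ τ. V is open in τ_Q iff π^{-1}(V) ∈ τ.
  V = {}: π^{-1}(V) = ∅ ∈ τ ✓.
  V = {[p78=p80]}: π^{-1}(V) = {p78, p80} ∉ τ ✗.
  V = {[p79]}: π^{-1}(V) = {p79} ∈ τ ✓.
  V = {[p78=p80], [p79]}: π^{-1}(V) = {p78, p79, p80} ∈ τ ✓.
Open sets in the quotient: τ_Q = {{}, {[p79]}, {[p78=p80], [p79]}} (3 elements).


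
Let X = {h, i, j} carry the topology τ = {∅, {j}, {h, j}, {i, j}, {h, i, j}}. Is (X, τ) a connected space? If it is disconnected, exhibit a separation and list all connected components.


(X, τ) is connected.

Find clopen sets (U ∈ τ with X ∖ U ∈ τ):
  U = ∅, X ∖ U = {h, i, j} — both open, so U is clopen.
  U = {h, i, j}, X ∖ U = ∅ — both open, so U is clopen.
Only trivial clopens (∅ and X) exist, so (X, τ) is connected.
Compute connected components by grouping points that agree on all clopens:
  component: {h, i, j}


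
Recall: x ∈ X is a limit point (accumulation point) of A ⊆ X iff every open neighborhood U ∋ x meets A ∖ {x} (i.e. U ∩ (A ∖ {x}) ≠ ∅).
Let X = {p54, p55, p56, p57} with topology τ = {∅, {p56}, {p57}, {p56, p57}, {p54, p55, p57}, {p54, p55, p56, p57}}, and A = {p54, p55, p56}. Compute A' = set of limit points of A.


A' = {p54, p55}

For each x ∈ X, list the open sets U ∈ τ with x ∈ U, then check whether U ∩ (A ∖ {x}) ≠ ∅ for every such U.
  x = p54: opens ∋ x are {p54, p55, p57}, {p54, p55, p56, p57}; each meets A ∖ {p54}, so x IS a limit point.
  x = p55: opens ∋ x are {p54, p55, p57}, {p54, p55, p56, p57}; each meets A ∖ {p55}, so x IS a limit point.
  x = p56: open {p56} ∋ x has {p56} ∩ (A ∖ {p56}) = ∅, so x is NOT a limit point.
  x = p57: open {p57} ∋ x has {p57} ∩ (A ∖ {p57}) = ∅, so x is NOT a limit point.
Collecting: A' = {p54, p55}.


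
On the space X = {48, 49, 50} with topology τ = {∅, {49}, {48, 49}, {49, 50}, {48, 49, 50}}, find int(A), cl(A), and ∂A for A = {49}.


int(A) = {49}, cl(A) = {48, 49, 50}, ∂A = {48, 50}.

Closed sets in (X, τ) are complements of opens:
  closed(X, τ) = {∅, {48}, {50}, {48, 50}, {48, 49, 50}}.
int(A) = ⋃ {U ∈ τ : U ⊆ A}. Opens contained in A: ∅, {49}.
Taking the union of these: int(A) = {49}.
cl(A) = ⋂ {C closed : A ⊆ C}. Closed sets containing A: {48, 49, 50}.
Intersecting these: cl(A) = {48, 49, 50}.
∂A = cl(A) ∖ int(A) = {48, 49, 50} ∖ {49} = {48, 50}.


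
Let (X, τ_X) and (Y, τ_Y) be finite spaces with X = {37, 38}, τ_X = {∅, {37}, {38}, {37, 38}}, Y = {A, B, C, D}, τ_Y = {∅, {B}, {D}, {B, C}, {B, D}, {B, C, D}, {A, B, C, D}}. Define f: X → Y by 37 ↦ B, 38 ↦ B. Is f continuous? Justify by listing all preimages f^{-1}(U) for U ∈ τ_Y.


f IS continuous.

Compute f^{-1}(U) for each U ∈ τ_Y:
  U = ∅: f^{-1}(U) = ∅ ∈ τ_X ✓.
  U = {B}: f^{-1}(U) = {37, 38} ∈ τ_X ✓.
  U = {D}: f^{-1}(U) = ∅ ∈ τ_X ✓.
  U = {B, C}: f^{-1}(U) = {37, 38} ∈ τ_X ✓.
  U = {B, D}: f^{-1}(U) = {37, 38} ∈ τ_X ✓.
  U = {B, C, D}: f^{-1}(U) = {37, 38} ∈ τ_X ✓.
  U = {A, B, C, D}: f^{-1}(U) = {37, 38} ∈ τ_X ✓.
Every preimage lies in τ_X, so f IS continuous.


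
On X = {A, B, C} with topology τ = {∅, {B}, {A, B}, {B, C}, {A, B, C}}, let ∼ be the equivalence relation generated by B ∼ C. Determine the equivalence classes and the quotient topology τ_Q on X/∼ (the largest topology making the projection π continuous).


X/∼ = {[A], [B=C]}; |τ_Q| = 3.

Equivalence classes: [A], [B=C].
Quotient map π: X → X/∼ sends A ↦ [A], B ↦ [B=C], C ↦ [B=C].
For each subset V ⊆ X/∼, compute π^{-1}(V) ⊆ X and check whether π^{-1}(V) ∈ τ. V is open in τ_Q iff π^{-1}(V) ∈ τ.
  V = {}: π^{-1}(V) = ∅ ∈ τ ✓.
  V = {[A]}: π^{-1}(V) = {A} ∉ τ ✗.
  V = {[B=C]}: π^{-1}(V) = {B, C} ∈ τ ✓.
  V = {[A], [B=C]}: π^{-1}(V) = {A, B, C} ∈ τ ✓.
Open sets in the quotient: τ_Q = {{}, {[B=C]}, {[A], [B=C]}} (3 elements).


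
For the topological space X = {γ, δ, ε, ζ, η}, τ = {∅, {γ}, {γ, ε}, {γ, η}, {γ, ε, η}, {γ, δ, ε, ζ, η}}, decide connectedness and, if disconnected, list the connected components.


(X, τ) is connected.

Find clopen sets (U ∈ τ with X ∖ U ∈ τ):
  U = ∅, X ∖ U = {γ, δ, ε, ζ, η} — both open, so U is clopen.
  U = {γ, δ, ε, ζ, η}, X ∖ U = ∅ — both open, so U is clopen.
Only trivial clopens (∅ and X) exist, so (X, τ) is connected.
Compute connected components by grouping points that agree on all clopens:
  component: {γ, δ, ε, ζ, η}


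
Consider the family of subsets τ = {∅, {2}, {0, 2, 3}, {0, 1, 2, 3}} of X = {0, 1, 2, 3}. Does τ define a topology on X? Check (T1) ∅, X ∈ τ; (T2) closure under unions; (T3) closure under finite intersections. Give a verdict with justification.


τ IS a topology on X.

Axiom (T1): ∅ ∈ τ? Yes; X ∈ τ? Yes.
Axiom (T2/T3): check pairwise unions and intersections of members of τ.
All pairwise intersections and unions checked — each lies in τ. Therefore τ satisfies (T1), (T2), (T3): it IS a topology on X.


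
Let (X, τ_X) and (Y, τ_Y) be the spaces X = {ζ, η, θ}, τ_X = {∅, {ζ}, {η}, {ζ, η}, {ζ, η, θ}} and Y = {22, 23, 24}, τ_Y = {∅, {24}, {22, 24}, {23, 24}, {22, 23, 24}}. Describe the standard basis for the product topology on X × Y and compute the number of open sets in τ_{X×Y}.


Basis B = {∅ × ∅, {ζ} × {24}, {η} × {24}, {ζ} × {22, 24}, {ζ} × {23, 24}, {ζ, η} × {24}, {η} × {22, 24}, {η} × {23, 24}, {ζ} × {22, 23, 24}, {ζ, η, θ} × {24}, {η} × {22, 23, 24}, {ζ, η} × {22, 24}, {ζ, η} × {23, 24}, {ζ, η} × {22, 23, 24}, {ζ, η, θ} × {22, 24}, {ζ, η, θ} × {23, 24}, {ζ, η, θ} × {22, 23, 24}}; |τ_{X×Y}| = 50.

Enumerate products U × V with U ∈ τ_X, V ∈ τ_Y (deduplicated):
  ∅ × ∅ = {} (∅)
  {ζ} × {24} = {(ζ,24)}
  {η} × {24} = {(η,24)}
  {ζ} × {22, 24} = {(ζ,22), (ζ,24)}
  {ζ} × {23, 24} = {(ζ,23), (ζ,24)}
  {ζ, η} × {24} = {(ζ,24), (η,24)}
  {η} × {22, 24} = {(η,22), (η,24)}
  {η} × {23, 24} = {(η,23), (η,24)}
  {ζ} × {22, 23, 24} = {(ζ,22), (ζ,23), (ζ,24)}
  {ζ, η, θ} × {24} = {(ζ,24), (η,24), (θ,24)}
  {η} × {22, 23, 24} = {(η,22), (η,23), (η,24)}
  {ζ, η} × {22, 24} = {(ζ,22), (ζ,24), (η,22), (η,24)}
  {ζ, η} × {23, 24} = {(ζ,23), (ζ,24), (η,23), (η,24)}
  {ζ, η} × {22, 23, 24} = {(ζ,22), (ζ,23), (ζ,24), (η,22), (η,23), (η,24)}
  {ζ, η, θ} × {22, 24} = {(ζ,22), (ζ,24), (η,22), (η,24), (θ,22), (θ,24)}
  {ζ, η, θ} × {23, 24} = {(ζ,23), (ζ,24), (η,23), (η,24), (θ,23), (θ,24)}
  {ζ, η, θ} × {22, 23, 24} = {(ζ,22), (ζ,23), (ζ,24), (η,22), (η,23), (η,24), (θ,22), (θ,23), (θ,24)}
These 17 distinct sets form the basis B.
Close under arbitrary unions to get τ_{X×Y}; counting gives |τ_{X×Y}| = 50.


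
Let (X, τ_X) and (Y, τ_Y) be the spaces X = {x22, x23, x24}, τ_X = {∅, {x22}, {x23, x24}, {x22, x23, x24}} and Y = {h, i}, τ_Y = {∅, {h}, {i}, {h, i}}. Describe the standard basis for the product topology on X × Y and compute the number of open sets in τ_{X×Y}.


Basis B = {∅ × ∅, {x22} × {h}, {x22} × {i}, {x22} × {h, i}, {x23, x24} × {h}, {x23, x24} × {i}, {x22, x23, x24} × {h}, {x22, x23, x24} × {i}, {x23, x24} × {h, i}, {x22, x23, x24} × {h, i}}; |τ_{X×Y}| = 16.

Enumerate products U × V with U ∈ τ_X, V ∈ τ_Y (deduplicated):
  ∅ × ∅ = {} (∅)
  {x22} × {h} = {(x22,h)}
  {x22} × {i} = {(x22,i)}
  {x22} × {h, i} = {(x22,h), (x22,i)}
  {x23, x24} × {h} = {(x23,h), (x24,h)}
  {x23, x24} × {i} = {(x23,i), (x24,i)}
  {x22, x23, x24} × {h} = {(x22,h), (x23,h), (x24,h)}
  {x22, x23, x24} × {i} = {(x22,i), (x23,i), (x24,i)}
  {x23, x24} × {h, i} = {(x23,h), (x23,i), (x24,h), (x24,i)}
  {x22, x23, x24} × {h, i} = {(x22,h), (x22,i), (x23,h), (x23,i), (x24,h), (x24,i)}
These 10 distinct sets form the basis B.
Close under arbitrary unions to get τ_{X×Y}; counting gives |τ_{X×Y}| = 16.


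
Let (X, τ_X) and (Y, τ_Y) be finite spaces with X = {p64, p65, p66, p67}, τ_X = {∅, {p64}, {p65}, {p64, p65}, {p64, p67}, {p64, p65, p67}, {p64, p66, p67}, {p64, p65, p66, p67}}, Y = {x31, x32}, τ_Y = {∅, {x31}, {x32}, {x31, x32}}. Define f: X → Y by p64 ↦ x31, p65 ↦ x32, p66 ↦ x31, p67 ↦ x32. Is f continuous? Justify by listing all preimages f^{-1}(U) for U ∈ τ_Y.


f is NOT continuous.

Compute f^{-1}(U) for each U ∈ τ_Y:
  U = ∅: f^{-1}(U) = ∅ ∈ τ_X ✓.
  U = {x31}: f^{-1}(U) = {p64, p66} ∉ τ_X ✗.
  U = {x32}: f^{-1}(U) = {p65, p67} ∉ τ_X ✗.
  U = {x31, x32}: f^{-1}(U) = {p64, p65, p66, p67} ∈ τ_X ✓.
Found U = {x31} with f^{-1}(U) = {p64, p66} not in τ_X. Therefore f is NOT continuous.


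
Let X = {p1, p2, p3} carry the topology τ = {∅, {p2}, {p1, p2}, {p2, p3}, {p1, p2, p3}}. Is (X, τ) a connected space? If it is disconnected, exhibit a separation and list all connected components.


(X, τ) is connected.

Find clopen sets (U ∈ τ with X ∖ U ∈ τ):
  U = ∅, X ∖ U = {p1, p2, p3} — both open, so U is clopen.
  U = {p1, p2, p3}, X ∖ U = ∅ — both open, so U is clopen.
Only trivial clopens (∅ and X) exist, so (X, τ) is connected.
Compute connected components by grouping points that agree on all clopens:
  component: {p1, p2, p3}


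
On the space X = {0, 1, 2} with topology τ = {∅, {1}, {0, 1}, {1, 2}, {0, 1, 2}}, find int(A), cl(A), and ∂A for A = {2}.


int(A) = ∅, cl(A) = {2}, ∂A = {2}.

Closed sets in (X, τ) are complements of opens:
  closed(X, τ) = {∅, {0}, {2}, {0, 2}, {0, 1, 2}}.
int(A) = ⋃ {U ∈ τ : U ⊆ A}. Opens contained in A: ∅.
Taking the union of these: int(A) = ∅.
cl(A) = ⋂ {C closed : A ⊆ C}. Closed sets containing A: {2}, {0, 2}, {0, 1, 2}.
Intersecting these: cl(A) = {2}.
∂A = cl(A) ∖ int(A) = {2} ∖ ∅ = {2}.


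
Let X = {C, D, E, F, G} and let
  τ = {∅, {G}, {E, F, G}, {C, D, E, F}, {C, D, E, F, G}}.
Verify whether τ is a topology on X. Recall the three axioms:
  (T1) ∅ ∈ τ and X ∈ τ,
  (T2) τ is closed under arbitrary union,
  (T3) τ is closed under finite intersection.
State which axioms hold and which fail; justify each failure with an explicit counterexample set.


τ is NOT a topology on X.

Axiom (T1): ∅ ∈ τ? Yes; X ∈ τ? Yes.
Axiom (T2/T3): check pairwise unions and intersections of members of τ.
Counterexample for (T3): {E, F, G} ∩ {C, D, E, F} = {E, F} ∉ τ. Therefore τ is NOT a topology.


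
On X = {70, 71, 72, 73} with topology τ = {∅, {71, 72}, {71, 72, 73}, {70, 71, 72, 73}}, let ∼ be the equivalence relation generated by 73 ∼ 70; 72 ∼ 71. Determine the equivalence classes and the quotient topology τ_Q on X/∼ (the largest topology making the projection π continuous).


X/∼ = {[70=73], [71=72]}; |τ_Q| = 3.

Equivalence classes: [70=73], [71=72].
Quotient map π: X → X/∼ sends 70 ↦ [70=73], 71 ↦ [71=72], 72 ↦ [71=72], 73 ↦ [70=73].
For each subset V ⊆ X/∼, compute π^{-1}(V) ⊆ X and check whether π^{-1}(V) ∈ τ. V is open in τ_Q iff π^{-1}(V) ∈ τ.
  V = {}: π^{-1}(V) = ∅ ∈ τ ✓.
  V = {[70=73]}: π^{-1}(V) = {70, 73} ∉ τ ✗.
  V = {[71=72]}: π^{-1}(V) = {71, 72} ∈ τ ✓.
  V = {[70=73], [71=72]}: π^{-1}(V) = {70, 71, 72, 73} ∈ τ ✓.
Open sets in the quotient: τ_Q = {{}, {[71=72]}, {[70=73], [71=72]}} (3 elements).


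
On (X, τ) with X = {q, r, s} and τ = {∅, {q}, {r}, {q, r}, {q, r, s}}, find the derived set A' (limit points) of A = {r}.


A' = {s}

For each x ∈ X, list the open sets U ∈ τ with x ∈ U, then check whether U ∩ (A ∖ {x}) ≠ ∅ for every such U.
  x = q: open {q} ∋ x has {q} ∩ (A ∖ {q}) = ∅, so x is NOT a limit point.
  x = r: open {r} ∋ x has {r} ∩ (A ∖ {r}) = ∅, so x is NOT a limit point.
  x = s: opens ∋ x are {q, r, s}; each meets A ∖ {s}, so x IS a limit point.
Collecting: A' = {s}.


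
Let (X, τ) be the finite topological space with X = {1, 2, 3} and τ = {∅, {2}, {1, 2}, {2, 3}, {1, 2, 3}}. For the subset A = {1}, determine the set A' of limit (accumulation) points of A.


A' = ∅

For each x ∈ X, list the open sets U ∈ τ with x ∈ U, then check whether U ∩ (A ∖ {x}) ≠ ∅ for every such U.
  x = 1: open {1, 2} ∋ x has {1, 2} ∩ (A ∖ {1}) = ∅, so x is NOT a limit point.
  x = 2: open {2} ∋ x has {2} ∩ (A ∖ {2}) = ∅, so x is NOT a limit point.
  x = 3: open {2, 3} ∋ x has {2, 3} ∩ (A ∖ {3}) = ∅, so x is NOT a limit point.
Collecting: A' = ∅.
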